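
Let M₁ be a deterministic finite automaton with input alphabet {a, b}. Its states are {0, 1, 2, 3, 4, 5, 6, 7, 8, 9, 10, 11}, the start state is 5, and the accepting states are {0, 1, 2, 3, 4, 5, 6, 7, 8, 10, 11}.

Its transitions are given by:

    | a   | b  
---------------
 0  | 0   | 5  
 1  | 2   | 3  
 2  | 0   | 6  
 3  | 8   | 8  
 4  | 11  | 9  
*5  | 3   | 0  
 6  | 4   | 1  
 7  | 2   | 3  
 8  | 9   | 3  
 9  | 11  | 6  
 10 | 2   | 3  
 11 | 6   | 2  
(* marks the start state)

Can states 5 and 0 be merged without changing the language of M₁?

No

States {7,10} cannot be reached from the start state, so discard them.
Initial partition by acceptance: {0,1,2,3,4,5,6,8,11} | {9}.
Split {0,1,2,3,4,5,6,8,11} by δ(·,a) → {0,1,2,3,4,5,6,11} and {8}.
Split {0,1,2,3,4,5,6,11} by δ(·,a) → {0,1,2,4,5,6,11} and {3}.
Refine {0,1,2,4,5,6,11} on symbol a: members go to different blocks, giving {0,1,2,4,6,11} and {5}.
On input b, block {0,1,2,4,6,11} splits into {2,6,11} and {0} and {1} and {4}.
On input a, block {2,6,11} splits into {2} and {6} and {11}.
No further refinement is possible. Final partition (10 blocks): {2} | {9} | {8} | {3} | {5} | {0} | {1} | {4} | {6} | {11}.
5 and 0 end up in different blocks, so they are distinguishable. For instance, the string 'aaa' is accepted from only 0.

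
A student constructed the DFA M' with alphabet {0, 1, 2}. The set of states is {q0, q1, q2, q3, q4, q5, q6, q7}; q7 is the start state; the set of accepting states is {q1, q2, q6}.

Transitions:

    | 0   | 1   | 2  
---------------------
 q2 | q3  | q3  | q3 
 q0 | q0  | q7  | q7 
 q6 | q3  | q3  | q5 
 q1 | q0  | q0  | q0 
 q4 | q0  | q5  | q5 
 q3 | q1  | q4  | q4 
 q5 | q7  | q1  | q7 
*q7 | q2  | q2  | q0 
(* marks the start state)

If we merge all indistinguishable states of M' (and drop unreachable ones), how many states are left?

States {q6} cannot be reached from the start state, so discard them.
Start with accepting vs non-accepting: {q1,q2} | {q0,q3,q4,q5,q7}.
On input 0, block {q0,q3,q4,q5,q7} splits into {q0,q4,q5} and {q3,q7}.
Refine {q1,q2} on symbol 0: members go to different blocks, giving {q1} and {q2}.
Refine {q0,q4,q5} on symbol 0: members go to different blocks, giving {q0,q4} and {q5}.
Split {q0,q4} by δ(·,1) → {q0} and {q4}.
On input 0, block {q3,q7} splits into {q3} and {q7}.
No further refinement is possible. Final partition (7 blocks): {q1} | {q0} | {q3} | {q2} | {q5} | {q4} | {q7}.

7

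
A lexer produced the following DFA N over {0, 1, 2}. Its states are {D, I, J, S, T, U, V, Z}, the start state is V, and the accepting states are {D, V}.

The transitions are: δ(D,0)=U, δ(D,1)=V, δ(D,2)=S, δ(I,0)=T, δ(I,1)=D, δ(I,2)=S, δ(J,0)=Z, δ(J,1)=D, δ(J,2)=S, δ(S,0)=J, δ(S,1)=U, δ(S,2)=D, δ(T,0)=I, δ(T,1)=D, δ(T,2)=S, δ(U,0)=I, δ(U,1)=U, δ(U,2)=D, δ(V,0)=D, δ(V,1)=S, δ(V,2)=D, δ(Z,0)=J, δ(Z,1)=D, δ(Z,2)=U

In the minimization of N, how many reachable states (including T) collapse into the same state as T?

4

Every state is reachable, so we keep all 8.
Initial partition by acceptance: {D,V} | {I,J,S,T,U,Z}.
On input 0, block {D,V} splits into {V} and {D}.
Split {I,J,S,T,U,Z} by δ(·,1) → {I,J,T,Z} and {S,U}.
The partition is now stable with 4 blocks: {V} | {I,J,T,Z} | {D} | {S,U}.
State T belongs to the block {I,J,T,Z}, which has 4 states.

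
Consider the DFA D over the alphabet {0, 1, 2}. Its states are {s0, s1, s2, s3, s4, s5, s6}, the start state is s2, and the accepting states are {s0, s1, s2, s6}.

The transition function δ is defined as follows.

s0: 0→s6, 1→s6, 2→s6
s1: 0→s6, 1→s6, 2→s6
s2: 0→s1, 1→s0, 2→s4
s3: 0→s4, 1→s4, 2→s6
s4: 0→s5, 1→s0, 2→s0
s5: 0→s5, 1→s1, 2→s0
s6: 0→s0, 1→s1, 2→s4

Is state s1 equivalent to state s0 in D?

Yes

First remove the unreachable states {s3}; 6 states remain.
P0 = {s0,s1,s2,s6} | {s4,s5}.
Split {s0,s1,s2,s6} by δ(·,2) → {s0,s1} and {s2,s6}.
No further refinement is possible. Final partition (3 blocks): {s0,s1} | {s4,s5} | {s2,s6}.
s1 and s0 lie in the same block of the stable partition, so they are equivalent — no string distinguishes them.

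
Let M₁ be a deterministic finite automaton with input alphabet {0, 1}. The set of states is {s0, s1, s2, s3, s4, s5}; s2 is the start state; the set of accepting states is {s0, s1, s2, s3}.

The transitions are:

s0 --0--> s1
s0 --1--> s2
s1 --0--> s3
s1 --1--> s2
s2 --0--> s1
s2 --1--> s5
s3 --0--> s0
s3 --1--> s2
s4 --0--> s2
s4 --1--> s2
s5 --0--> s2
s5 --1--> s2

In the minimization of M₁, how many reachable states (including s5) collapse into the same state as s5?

Reachable states from the start: {s0,s1,s2,s3,s5}. Unreachable: {s4} — drop them.
Initial partition by acceptance: {s0,s1,s2,s3} | {s5}.
Split {s0,s1,s2,s3} by δ(·,1) → {s0,s1,s3} and {s2}.
Stable partition: {s0,s1,s3} | {s5} | {s2} — 3 equivalence classes.
State s5 belongs to the block {s5}, which has 1 states.

1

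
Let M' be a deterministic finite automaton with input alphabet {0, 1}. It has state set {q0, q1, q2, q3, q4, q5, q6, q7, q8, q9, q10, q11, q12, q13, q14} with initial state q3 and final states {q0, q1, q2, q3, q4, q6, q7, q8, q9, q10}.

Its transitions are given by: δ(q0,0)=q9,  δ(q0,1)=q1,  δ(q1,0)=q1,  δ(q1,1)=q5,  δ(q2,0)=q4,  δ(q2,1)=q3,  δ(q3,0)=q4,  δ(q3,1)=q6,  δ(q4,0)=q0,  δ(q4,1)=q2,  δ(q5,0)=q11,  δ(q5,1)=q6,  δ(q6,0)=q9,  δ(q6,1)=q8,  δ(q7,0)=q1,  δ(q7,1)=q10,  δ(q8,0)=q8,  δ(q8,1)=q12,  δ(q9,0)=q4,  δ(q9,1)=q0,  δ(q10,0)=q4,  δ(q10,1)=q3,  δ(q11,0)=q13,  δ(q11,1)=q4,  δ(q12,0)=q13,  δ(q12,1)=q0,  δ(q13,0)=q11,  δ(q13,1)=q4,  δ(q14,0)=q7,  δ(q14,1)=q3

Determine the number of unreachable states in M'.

No path from q3 leads to q7, q10, q14; the other 12 states are all reachable.

3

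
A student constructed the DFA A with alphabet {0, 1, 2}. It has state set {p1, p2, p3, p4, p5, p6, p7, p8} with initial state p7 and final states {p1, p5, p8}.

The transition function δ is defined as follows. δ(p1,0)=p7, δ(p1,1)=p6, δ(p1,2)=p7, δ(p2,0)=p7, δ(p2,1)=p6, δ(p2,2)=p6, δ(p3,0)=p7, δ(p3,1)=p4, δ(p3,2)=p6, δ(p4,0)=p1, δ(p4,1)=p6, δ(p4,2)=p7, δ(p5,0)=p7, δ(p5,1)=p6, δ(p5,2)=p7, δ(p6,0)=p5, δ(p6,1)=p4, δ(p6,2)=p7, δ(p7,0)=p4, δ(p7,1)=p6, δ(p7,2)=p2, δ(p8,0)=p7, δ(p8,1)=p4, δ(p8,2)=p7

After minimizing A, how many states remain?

Reachable states from the start: {p1,p2,p4,p5,p6,p7}. Unreachable: {p3,p8} — drop them.
P0 = {p1,p5} | {p2,p4,p6,p7}.
Split {p2,p4,p6,p7} by δ(·,0) → {p2,p7} and {p4,p6}.
Refine {p2,p7} on symbol 0: members go to different blocks, giving {p2} and {p7}.
The partition is now stable with 4 blocks: {p1,p5} | {p2} | {p4,p6} | {p7}.

4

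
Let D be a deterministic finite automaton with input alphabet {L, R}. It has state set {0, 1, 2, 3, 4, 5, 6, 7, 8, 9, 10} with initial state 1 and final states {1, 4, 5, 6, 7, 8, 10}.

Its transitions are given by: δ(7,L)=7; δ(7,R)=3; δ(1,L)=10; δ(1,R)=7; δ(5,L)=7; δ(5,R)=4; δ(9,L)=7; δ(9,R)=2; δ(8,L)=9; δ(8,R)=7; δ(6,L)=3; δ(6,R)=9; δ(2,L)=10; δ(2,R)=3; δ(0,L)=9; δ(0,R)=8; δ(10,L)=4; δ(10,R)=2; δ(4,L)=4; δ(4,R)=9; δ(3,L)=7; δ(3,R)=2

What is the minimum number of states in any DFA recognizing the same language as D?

3

States {0,5,6,8} cannot be reached from the start state, so discard them.
Start with accepting vs non-accepting: {1,4,7,10} | {2,3,9}.
Split {1,4,7,10} by δ(·,R) → {4,7,10} and {1}.
The partition is now stable with 3 blocks: {4,7,10} | {2,3,9} | {1}.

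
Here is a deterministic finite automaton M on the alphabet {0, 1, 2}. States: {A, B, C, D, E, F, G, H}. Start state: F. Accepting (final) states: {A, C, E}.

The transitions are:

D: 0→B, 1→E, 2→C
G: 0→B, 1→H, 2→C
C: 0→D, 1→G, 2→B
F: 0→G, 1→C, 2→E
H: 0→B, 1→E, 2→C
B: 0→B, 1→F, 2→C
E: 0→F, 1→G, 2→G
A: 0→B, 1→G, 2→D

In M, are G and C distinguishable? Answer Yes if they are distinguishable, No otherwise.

Yes

States {A} cannot be reached from the start state, so discard them.
Initial partition by acceptance: {C,E} | {B,D,F,G,H}.
Split {B,D,F,G,H} by δ(·,1) → {D,F,H} and {B,G}.
Stable partition: {C,E} | {D,F,H} | {B,G} — 3 equivalence classes.
G and C end up in different blocks, so they are distinguishable. For instance, the string 'ε' is accepted from only C.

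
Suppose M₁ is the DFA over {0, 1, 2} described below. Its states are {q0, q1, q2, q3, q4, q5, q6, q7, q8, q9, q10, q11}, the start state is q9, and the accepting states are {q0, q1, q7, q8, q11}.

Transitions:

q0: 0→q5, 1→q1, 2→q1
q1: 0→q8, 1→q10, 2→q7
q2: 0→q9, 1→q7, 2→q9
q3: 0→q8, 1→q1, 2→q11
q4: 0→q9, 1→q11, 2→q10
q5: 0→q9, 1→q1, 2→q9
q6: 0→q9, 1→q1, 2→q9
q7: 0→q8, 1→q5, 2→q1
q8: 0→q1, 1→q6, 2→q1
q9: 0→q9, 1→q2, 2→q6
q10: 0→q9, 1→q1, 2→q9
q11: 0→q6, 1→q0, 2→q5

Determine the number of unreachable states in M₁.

4

BFS from q9 reaches {q1, q2, q5, q6, q7, q8, q9, q10}; the 4 state(s) q0, q3, q4, q11 are never visited.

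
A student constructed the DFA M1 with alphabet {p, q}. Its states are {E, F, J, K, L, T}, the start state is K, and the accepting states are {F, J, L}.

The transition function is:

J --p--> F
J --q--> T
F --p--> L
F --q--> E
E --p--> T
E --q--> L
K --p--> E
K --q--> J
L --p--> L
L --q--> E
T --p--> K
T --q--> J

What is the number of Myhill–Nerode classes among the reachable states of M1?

Every state is reachable, so we keep all 6.
Initial partition by acceptance: {F,J,L} | {E,K,T}.
No further refinement is possible. Final partition (2 blocks): {F,J,L} | {E,K,T}.

2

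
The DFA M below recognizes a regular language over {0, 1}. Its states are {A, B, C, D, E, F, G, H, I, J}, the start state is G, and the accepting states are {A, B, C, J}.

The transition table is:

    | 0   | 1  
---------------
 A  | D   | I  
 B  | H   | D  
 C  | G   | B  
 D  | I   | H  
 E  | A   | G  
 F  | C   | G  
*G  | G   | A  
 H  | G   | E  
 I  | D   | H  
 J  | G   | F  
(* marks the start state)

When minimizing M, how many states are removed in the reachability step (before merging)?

Starting at G and following transitions, the reachable set is {A, D, E, G, H, I}. That leaves B, C, F, J unreachable — 4 in total.

4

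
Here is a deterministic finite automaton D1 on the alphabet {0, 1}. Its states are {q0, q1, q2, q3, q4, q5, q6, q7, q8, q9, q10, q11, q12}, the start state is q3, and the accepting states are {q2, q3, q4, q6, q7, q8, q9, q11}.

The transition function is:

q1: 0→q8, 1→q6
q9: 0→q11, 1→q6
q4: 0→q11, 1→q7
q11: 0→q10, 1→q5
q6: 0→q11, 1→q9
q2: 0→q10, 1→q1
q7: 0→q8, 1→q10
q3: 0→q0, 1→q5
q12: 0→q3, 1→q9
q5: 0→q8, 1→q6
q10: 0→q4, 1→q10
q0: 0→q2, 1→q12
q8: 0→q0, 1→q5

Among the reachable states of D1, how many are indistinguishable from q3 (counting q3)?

All states are reachable from the start state.
P0 = {q2,q3,q4,q6,q7,q8,q9,q11} | {q0,q1,q5,q10,q12}.
Split {q2,q3,q4,q6,q7,q8,q9,q11} by δ(·,0) → {q2,q3,q8,q11} and {q4,q6,q7,q9}.
On input 0, block {q0,q1,q5,q10,q12} splits into {q0,q1,q5,q12} and {q10}.
Split {q2,q3,q8,q11} by δ(·,0) → {q2,q11} and {q3,q8}.
Refine {q0,q1,q5,q12} on symbol 0: members go to different blocks, giving {q1,q5,q12} and {q0}.
Refine {q4,q6,q7,q9} on symbol 0: members go to different blocks, giving {q4,q6,q9} and {q7}.
On input 1, block {q4,q6,q9} splits into {q6,q9} and {q4}.
The partition is now stable with 8 blocks: {q2,q11} | {q1,q5,q12} | {q6,q9} | {q10} | {q3,q8} | {q0} | {q7} | {q4}.
State q3 belongs to the block {q3,q8}, which has 2 states.

2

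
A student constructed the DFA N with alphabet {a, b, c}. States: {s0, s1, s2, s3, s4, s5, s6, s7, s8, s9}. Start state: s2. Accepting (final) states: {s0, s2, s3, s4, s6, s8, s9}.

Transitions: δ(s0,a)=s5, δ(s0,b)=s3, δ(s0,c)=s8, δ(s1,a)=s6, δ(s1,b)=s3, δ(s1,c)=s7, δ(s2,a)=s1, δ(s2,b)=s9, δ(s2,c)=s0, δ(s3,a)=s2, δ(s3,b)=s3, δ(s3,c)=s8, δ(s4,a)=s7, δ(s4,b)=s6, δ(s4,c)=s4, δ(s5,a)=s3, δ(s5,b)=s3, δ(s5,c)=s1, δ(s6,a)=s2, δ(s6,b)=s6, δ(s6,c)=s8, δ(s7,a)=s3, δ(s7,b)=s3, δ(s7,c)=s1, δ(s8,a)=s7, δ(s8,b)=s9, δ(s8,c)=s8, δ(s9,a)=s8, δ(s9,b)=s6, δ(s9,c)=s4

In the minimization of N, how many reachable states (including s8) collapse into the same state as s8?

All states are reachable from the start state.
P0 = {s0,s2,s3,s4,s6,s8,s9} | {s1,s5,s7}.
Split {s0,s2,s3,s4,s6,s8,s9} by δ(·,a) → {s0,s2,s4,s8} and {s3,s6,s9}.
No further refinement is possible. Final partition (3 blocks): {s0,s2,s4,s8} | {s1,s5,s7} | {s3,s6,s9}.
The equivalence class containing s8 is {s0,s2,s4,s8}, of size 4.

4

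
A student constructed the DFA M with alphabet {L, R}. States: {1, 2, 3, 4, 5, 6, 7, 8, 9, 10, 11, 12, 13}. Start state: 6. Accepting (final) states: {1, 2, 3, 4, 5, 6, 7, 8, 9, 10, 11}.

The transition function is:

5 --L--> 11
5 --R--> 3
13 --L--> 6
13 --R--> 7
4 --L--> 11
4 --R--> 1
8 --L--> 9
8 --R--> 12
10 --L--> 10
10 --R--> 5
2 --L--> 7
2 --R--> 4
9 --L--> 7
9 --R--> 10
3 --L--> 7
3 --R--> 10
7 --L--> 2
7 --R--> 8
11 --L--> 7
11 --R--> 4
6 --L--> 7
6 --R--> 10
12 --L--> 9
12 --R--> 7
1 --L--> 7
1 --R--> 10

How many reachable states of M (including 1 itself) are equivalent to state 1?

States {13} cannot be reached from the start state, so discard them.
Initial partition by acceptance: {1,2,3,4,5,6,7,8,9,10,11} | {12}.
Refine {1,2,3,4,5,6,7,8,9,10,11} on symbol R: members go to different blocks, giving {1,2,3,4,5,6,7,9,10,11} and {8}.
Refine {1,2,3,4,5,6,7,9,10,11} on symbol R: members go to different blocks, giving {1,2,3,4,5,6,9,10,11} and {7}.
Refine {1,2,3,4,5,6,9,10,11} on symbol L: members go to different blocks, giving {1,2,3,6,9,11} and {4,5,10}.
Split {4,5,10} by δ(·,L) → {4,5} and {10}.
On input R, block {1,2,3,6,9,11} splits into {1,3,6,9} and {2,11}.
Stable partition: {1,3,6,9} | {12} | {8} | {7} | {4,5} | {10} | {2,11} — 7 equivalence classes.
The equivalence class containing 1 is {1,3,6,9}, of size 4.

4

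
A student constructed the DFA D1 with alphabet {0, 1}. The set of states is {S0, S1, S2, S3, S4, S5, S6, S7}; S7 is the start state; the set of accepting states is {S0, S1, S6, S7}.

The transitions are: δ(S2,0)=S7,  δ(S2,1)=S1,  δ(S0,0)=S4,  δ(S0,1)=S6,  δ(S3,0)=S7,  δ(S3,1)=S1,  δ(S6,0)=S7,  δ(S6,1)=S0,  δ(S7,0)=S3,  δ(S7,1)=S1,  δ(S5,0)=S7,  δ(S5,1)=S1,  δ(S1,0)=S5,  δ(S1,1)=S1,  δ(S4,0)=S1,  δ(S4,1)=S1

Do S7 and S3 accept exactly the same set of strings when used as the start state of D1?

No

First remove the unreachable states {S0,S2,S4,S6}; 4 states remain.
Initial partition by acceptance: {S1,S7} | {S3,S5}.
The partition is now stable with 2 blocks: {S1,S7} | {S3,S5}.
S7 and S3 end up in different blocks, so they are distinguishable. For instance, the string 'ε' is accepted from only S7.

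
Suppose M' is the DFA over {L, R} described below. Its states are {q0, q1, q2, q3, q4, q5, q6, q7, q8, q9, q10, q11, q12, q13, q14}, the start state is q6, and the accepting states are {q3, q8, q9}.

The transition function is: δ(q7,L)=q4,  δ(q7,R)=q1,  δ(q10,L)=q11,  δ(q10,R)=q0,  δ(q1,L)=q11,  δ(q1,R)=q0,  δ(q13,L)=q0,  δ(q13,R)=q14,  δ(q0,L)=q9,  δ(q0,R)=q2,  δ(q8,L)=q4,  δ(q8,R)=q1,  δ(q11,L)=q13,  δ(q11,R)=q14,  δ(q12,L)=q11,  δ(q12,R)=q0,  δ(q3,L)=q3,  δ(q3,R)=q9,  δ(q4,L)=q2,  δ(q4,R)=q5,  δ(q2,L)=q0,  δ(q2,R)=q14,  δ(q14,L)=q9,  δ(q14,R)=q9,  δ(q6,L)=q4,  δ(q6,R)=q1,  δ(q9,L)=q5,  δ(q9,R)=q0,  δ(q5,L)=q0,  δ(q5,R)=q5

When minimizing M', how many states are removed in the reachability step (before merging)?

5

No path from q6 leads to q3, q7, q8, q10, q12; the other 10 states are all reachable.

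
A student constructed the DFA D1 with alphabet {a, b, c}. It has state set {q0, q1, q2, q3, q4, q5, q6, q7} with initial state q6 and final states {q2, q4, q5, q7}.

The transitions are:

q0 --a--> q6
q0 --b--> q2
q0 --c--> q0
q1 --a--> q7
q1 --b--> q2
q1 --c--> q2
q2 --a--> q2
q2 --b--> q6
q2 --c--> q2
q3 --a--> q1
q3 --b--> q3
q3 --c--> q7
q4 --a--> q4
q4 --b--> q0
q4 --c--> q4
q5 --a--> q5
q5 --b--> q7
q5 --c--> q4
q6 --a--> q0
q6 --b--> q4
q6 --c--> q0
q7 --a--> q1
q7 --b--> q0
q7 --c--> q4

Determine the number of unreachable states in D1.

Starting at q6 and following transitions, the reachable set is {q0, q2, q4, q6}. That leaves q1, q3, q5, q7 unreachable — 4 in total.

4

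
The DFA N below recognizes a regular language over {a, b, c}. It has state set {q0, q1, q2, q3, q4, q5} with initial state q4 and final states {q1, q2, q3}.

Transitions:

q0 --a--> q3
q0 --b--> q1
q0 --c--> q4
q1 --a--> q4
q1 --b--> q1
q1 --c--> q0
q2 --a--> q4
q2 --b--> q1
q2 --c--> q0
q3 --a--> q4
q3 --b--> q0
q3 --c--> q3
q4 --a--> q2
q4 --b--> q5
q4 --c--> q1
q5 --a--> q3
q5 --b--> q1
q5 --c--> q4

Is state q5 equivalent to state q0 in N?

Yes

Start with accepting vs non-accepting: {q1,q2,q3} | {q0,q4,q5}.
On input b, block {q1,q2,q3} splits into {q1,q2} and {q3}.
Split {q0,q4,q5} by δ(·,a) → {q0,q5} and {q4}.
Stable partition: {q1,q2} | {q0,q5} | {q3} | {q4} — 4 equivalence classes.
q5 and q0 lie in the same block of the stable partition, so they are equivalent — no string distinguishes them.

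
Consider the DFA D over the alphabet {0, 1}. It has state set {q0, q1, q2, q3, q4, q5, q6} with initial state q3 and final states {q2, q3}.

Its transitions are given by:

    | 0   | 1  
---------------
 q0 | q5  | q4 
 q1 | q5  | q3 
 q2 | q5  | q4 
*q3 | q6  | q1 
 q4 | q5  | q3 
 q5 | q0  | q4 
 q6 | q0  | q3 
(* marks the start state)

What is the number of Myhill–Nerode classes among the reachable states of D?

States {q2} cannot be reached from the start state, so discard them.
P0 = {q3} | {q0,q1,q4,q5,q6}.
On input 1, block {q0,q1,q4,q5,q6} splits into {q1,q4,q6} and {q0,q5}.
Stable partition: {q3} | {q1,q4,q6} | {q0,q5} — 3 equivalence classes.

3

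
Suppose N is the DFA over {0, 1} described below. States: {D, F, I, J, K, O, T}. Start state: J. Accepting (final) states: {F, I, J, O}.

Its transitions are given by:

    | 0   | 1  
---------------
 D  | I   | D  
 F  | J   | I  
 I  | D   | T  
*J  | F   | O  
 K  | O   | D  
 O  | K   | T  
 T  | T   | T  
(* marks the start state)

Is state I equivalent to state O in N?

All states are reachable from the start state.
P0 = {F,I,J,O} | {D,K,T}.
Refine {F,I,J,O} on symbol 0: members go to different blocks, giving {F,J} and {I,O}.
Refine {D,K,T} on symbol 0: members go to different blocks, giving {D,K} and {T}.
No further refinement is possible. Final partition (4 blocks): {F,J} | {D,K} | {I,O} | {T}.
I and O lie in the same block of the stable partition, so they are equivalent — no string distinguishes them.

Yes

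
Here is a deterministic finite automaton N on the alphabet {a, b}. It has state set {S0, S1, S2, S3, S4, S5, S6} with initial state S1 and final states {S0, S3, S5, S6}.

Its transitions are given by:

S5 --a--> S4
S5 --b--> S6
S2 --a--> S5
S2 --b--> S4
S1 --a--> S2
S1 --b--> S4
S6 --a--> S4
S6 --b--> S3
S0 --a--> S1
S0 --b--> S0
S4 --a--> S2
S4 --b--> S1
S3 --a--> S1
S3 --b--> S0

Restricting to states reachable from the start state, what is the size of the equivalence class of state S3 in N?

Start with accepting vs non-accepting: {S0,S3,S5,S6} | {S1,S2,S4}.
On input a, block {S1,S2,S4} splits into {S1,S4} and {S2}.
Stable partition: {S0,S3,S5,S6} | {S1,S4} | {S2} — 3 equivalence classes.
The equivalence class containing S3 is {S0,S3,S5,S6}, of size 4.

4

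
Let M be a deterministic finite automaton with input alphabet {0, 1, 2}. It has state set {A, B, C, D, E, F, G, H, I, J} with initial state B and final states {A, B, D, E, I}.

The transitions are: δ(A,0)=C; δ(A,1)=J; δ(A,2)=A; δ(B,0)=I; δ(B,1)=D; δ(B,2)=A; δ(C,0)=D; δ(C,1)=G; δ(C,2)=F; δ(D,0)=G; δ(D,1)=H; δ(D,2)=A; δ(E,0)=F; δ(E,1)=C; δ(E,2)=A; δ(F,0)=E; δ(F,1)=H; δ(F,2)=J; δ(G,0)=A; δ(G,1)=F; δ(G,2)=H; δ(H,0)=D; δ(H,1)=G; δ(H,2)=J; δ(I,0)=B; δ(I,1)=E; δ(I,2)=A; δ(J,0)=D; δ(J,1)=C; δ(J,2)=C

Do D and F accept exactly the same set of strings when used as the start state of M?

All states are reachable from the start state.
Initial partition by acceptance: {A,B,D,E,I} | {C,F,G,H,J}.
On input 0, block {A,B,D,E,I} splits into {A,D,E} and {B,I}.
No further refinement is possible. Final partition (3 blocks): {A,D,E} | {C,F,G,H,J} | {B,I}.
D and F end up in different blocks, so they are distinguishable. For instance, the string 'ε' is accepted from only D.

No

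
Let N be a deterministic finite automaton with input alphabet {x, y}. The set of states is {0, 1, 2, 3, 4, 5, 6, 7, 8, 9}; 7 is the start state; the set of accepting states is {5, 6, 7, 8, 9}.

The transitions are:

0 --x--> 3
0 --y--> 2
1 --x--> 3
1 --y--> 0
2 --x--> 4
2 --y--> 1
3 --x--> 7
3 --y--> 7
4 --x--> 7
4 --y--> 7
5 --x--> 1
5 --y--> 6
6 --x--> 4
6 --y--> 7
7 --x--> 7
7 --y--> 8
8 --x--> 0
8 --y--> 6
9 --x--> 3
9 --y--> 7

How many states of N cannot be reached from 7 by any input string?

Starting at 7 and following transitions, the reachable set is {0, 1, 2, 3, 4, 6, 7, 8}. That leaves 5, 9 unreachable — 2 in total.

2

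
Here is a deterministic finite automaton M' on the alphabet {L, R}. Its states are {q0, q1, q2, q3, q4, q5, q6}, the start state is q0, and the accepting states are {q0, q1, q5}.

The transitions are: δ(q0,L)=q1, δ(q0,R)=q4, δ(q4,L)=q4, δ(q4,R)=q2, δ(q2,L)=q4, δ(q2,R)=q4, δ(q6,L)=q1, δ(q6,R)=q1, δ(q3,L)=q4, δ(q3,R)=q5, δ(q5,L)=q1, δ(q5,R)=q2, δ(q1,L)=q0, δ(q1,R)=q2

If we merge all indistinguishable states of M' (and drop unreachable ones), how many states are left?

2

Reachable states from the start: {q0,q1,q2,q4}. Unreachable: {q3,q5,q6} — drop them.
Start with accepting vs non-accepting: {q0,q1} | {q2,q4}.
The partition is now stable with 2 blocks: {q0,q1} | {q2,q4}.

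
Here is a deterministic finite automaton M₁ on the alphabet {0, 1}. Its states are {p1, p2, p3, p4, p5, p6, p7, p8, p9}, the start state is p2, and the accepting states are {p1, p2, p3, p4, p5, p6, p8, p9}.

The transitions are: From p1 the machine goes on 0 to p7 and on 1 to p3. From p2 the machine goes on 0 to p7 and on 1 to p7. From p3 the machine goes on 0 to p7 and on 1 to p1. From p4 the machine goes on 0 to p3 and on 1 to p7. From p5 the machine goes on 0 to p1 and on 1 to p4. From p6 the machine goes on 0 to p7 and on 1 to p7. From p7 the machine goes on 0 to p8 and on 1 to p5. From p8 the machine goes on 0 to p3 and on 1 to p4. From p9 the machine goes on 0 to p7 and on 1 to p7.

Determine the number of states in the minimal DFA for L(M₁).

States {p6,p9} cannot be reached from the start state, so discard them.
Start with accepting vs non-accepting: {p1,p2,p3,p4,p5,p8} | {p7}.
Split {p1,p2,p3,p4,p5,p8} by δ(·,0) → {p1,p2,p3} and {p4,p5,p8}.
Refine {p1,p2,p3} on symbol 1: members go to different blocks, giving {p1,p3} and {p2}.
Split {p4,p5,p8} by δ(·,1) → {p5,p8} and {p4}.
Stable partition: {p1,p3} | {p7} | {p5,p8} | {p2} | {p4} — 5 equivalence classes.

5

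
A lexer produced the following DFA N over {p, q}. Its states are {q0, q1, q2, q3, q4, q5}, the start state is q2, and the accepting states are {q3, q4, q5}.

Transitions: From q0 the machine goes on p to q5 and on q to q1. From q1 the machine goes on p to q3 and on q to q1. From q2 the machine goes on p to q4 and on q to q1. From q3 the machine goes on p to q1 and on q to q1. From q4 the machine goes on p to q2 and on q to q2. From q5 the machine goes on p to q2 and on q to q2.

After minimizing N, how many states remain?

2

First remove the unreachable states {q0,q5}; 4 states remain.
Initial partition by acceptance: {q3,q4} | {q1,q2}.
Stable partition: {q3,q4} | {q1,q2} — 2 equivalence classes.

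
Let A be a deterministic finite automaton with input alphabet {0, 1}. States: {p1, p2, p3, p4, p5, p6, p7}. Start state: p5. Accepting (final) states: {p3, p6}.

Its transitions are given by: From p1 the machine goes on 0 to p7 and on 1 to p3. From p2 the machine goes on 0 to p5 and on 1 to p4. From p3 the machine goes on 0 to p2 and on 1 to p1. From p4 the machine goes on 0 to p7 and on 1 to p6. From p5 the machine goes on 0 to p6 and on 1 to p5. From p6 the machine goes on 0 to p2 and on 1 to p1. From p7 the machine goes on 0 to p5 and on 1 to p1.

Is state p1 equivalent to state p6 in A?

P0 = {p3,p6} | {p1,p2,p4,p5,p7}.
Refine {p1,p2,p4,p5,p7} on symbol 0: members go to different blocks, giving {p1,p2,p4,p7} and {p5}.
Refine {p1,p2,p4,p7} on symbol 0: members go to different blocks, giving {p1,p4} and {p2,p7}.
Stable partition: {p3,p6} | {p1,p4} | {p5} | {p2,p7} — 4 equivalence classes.
p1 and p6 end up in different blocks, so they are distinguishable. For instance, the string 'ε' is accepted from only p6.

No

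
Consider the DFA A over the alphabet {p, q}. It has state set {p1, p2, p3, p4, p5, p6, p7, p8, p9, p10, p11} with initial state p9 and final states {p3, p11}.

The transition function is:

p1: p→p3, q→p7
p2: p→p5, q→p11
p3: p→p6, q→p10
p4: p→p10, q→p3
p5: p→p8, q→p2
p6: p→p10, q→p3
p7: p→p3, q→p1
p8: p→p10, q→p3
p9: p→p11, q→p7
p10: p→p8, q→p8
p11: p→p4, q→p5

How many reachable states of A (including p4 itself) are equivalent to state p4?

4

Start with accepting vs non-accepting: {p3,p11} | {p1,p2,p4,p5,p6,p7,p8,p9,p10}.
On input p, block {p1,p2,p4,p5,p6,p7,p8,p9,p10} splits into {p2,p4,p5,p6,p8,p10} and {p1,p7,p9}.
On input q, block {p2,p4,p5,p6,p8,p10} splits into {p2,p4,p6,p8} and {p5,p10}.
Stable partition: {p3,p11} | {p2,p4,p6,p8} | {p1,p7,p9} | {p5,p10} — 4 equivalence classes.
The equivalence class containing p4 is {p2,p4,p6,p8}, of size 4.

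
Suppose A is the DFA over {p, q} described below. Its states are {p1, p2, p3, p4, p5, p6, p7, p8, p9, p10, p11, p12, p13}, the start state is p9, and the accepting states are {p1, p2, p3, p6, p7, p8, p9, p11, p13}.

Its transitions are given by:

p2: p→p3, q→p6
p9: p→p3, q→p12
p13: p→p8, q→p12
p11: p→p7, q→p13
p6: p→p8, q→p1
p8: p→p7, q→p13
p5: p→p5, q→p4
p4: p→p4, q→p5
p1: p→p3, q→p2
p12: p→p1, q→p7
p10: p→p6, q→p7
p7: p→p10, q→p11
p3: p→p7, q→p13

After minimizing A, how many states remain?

States {p4,p5} cannot be reached from the start state, so discard them.
Initial partition by acceptance: {p1,p2,p3,p6,p7,p8,p9,p11,p13} | {p10,p12}.
Split {p1,p2,p3,p6,p7,p8,p9,p11,p13} by δ(·,p) → {p1,p2,p3,p6,p8,p9,p11,p13} and {p7}.
Refine {p1,p2,p3,p6,p8,p9,p11,p13} on symbol p: members go to different blocks, giving {p1,p2,p6,p9,p13} and {p3,p8,p11}.
On input q, block {p1,p2,p6,p9,p13} splits into {p1,p2,p6} and {p9,p13}.
The partition is now stable with 5 blocks: {p1,p2,p6} | {p10,p12} | {p7} | {p3,p8,p11} | {p9,p13}.

5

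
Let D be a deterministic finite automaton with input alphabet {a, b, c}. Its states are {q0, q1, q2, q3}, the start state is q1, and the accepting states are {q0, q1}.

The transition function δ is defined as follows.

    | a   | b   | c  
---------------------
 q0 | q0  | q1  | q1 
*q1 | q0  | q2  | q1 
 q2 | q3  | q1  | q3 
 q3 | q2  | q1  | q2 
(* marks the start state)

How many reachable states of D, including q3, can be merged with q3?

All states are reachable from the start state.
P0 = {q0,q1} | {q2,q3}.
On input b, block {q0,q1} splits into {q0} and {q1}.
No further refinement is possible. Final partition (3 blocks): {q0} | {q2,q3} | {q1}.
The equivalence class containing q3 is {q2,q3}, of size 2.

2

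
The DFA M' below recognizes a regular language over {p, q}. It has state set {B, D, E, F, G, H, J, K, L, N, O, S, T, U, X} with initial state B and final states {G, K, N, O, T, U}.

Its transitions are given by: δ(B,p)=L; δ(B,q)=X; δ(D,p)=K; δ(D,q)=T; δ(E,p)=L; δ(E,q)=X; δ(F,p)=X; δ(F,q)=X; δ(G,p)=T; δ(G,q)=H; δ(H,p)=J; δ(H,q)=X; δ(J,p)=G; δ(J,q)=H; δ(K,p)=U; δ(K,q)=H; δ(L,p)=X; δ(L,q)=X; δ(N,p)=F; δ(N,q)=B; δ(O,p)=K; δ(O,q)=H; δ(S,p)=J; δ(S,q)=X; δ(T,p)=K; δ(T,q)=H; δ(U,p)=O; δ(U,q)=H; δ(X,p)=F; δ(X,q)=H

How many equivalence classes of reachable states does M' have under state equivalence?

6

Reachable states from the start: {B,F,G,H,J,K,L,O,T,U,X}. Unreachable: {D,E,N,S} — drop them.
Initial partition by acceptance: {G,K,O,T,U} | {B,F,H,J,L,X}.
Split {B,F,H,J,L,X} by δ(·,p) → {B,F,H,L,X} and {J}.
Refine {B,F,H,L,X} on symbol p: members go to different blocks, giving {B,F,L,X} and {H}.
Refine {B,F,L,X} on symbol q: members go to different blocks, giving {B,F,L} and {X}.
Refine {B,F,L} on symbol p: members go to different blocks, giving {F,L} and {B}.
The partition is now stable with 6 blocks: {G,K,O,T,U} | {F,L} | {J} | {H} | {X} | {B}.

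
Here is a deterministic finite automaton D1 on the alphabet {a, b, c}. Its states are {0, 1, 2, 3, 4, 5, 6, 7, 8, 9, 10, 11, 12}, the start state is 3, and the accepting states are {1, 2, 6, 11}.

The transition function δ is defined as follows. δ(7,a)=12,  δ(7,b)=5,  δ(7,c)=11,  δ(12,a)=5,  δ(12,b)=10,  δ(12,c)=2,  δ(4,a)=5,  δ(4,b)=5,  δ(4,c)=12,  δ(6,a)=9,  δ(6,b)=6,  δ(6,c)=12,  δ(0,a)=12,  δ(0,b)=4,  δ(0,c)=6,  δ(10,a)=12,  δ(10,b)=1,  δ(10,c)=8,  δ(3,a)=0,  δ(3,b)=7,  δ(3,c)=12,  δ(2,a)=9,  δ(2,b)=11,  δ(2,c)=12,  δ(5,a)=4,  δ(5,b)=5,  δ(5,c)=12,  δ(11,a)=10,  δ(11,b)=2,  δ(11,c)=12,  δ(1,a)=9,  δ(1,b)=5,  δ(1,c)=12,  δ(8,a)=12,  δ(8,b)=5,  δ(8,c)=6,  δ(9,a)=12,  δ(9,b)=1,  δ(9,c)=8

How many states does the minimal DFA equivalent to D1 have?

Every state is reachable, so we keep all 13.
P0 = {1,2,6,11} | {0,3,4,5,7,8,9,10,12}.
On input b, block {1,2,6,11} splits into {2,6,11} and {1}.
Split {0,3,4,5,7,8,9,10,12} by δ(·,b) → {0,3,4,5,7,8,12} and {9,10}.
Split {0,3,4,5,7,8,12} by δ(·,b) → {0,3,4,5,7,8} and {12}.
Split {0,3,4,5,7,8} by δ(·,a) → {0,7,8} and {3,4,5}.
Split {3,4,5} by δ(·,a) → {4,5} and {3}.
Stable partition: {2,6,11} | {0,7,8} | {1} | {9,10} | {12} | {4,5} | {3} — 7 equivalence classes.

7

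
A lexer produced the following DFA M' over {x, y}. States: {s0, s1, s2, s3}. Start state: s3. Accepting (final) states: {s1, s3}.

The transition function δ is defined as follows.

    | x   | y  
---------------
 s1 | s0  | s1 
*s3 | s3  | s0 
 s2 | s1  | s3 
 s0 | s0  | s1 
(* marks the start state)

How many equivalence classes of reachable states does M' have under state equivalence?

3

States {s2} cannot be reached from the start state, so discard them.
P0 = {s1,s3} | {s0}.
On input x, block {s1,s3} splits into {s1} and {s3}.
Stable partition: {s1} | {s0} | {s3} — 3 equivalence classes.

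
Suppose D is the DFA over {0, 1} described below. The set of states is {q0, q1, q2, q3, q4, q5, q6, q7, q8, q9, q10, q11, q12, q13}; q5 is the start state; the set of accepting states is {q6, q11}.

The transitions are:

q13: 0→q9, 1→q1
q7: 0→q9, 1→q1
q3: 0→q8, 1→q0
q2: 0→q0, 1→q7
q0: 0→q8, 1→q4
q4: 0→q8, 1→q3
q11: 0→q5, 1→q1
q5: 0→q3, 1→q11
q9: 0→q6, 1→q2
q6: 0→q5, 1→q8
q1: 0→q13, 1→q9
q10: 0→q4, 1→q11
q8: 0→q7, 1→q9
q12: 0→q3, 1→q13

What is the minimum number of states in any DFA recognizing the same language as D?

7

First remove the unreachable states {q10,q12}; 12 states remain.
P0 = {q6,q11} | {q0,q1,q2,q3,q4,q5,q7,q8,q9,q13}.
On input 0, block {q0,q1,q2,q3,q4,q5,q7,q8,q9,q13} splits into {q0,q1,q2,q3,q4,q5,q7,q8,q13} and {q9}.
Refine {q0,q1,q2,q3,q4,q5,q7,q8,q13} on symbol 0: members go to different blocks, giving {q0,q1,q2,q3,q4,q5,q8} and {q7,q13}.
On input 0, block {q0,q1,q2,q3,q4,q5,q8} splits into {q0,q2,q3,q4,q5} and {q1,q8}.
On input 0, block {q0,q2,q3,q4,q5} splits into {q0,q3,q4} and {q2,q5}.
Refine {q2,q5} on symbol 1: members go to different blocks, giving {q2} and {q5}.
No further refinement is possible. Final partition (7 blocks): {q6,q11} | {q0,q3,q4} | {q9} | {q7,q13} | {q1,q8} | {q2} | {q5}.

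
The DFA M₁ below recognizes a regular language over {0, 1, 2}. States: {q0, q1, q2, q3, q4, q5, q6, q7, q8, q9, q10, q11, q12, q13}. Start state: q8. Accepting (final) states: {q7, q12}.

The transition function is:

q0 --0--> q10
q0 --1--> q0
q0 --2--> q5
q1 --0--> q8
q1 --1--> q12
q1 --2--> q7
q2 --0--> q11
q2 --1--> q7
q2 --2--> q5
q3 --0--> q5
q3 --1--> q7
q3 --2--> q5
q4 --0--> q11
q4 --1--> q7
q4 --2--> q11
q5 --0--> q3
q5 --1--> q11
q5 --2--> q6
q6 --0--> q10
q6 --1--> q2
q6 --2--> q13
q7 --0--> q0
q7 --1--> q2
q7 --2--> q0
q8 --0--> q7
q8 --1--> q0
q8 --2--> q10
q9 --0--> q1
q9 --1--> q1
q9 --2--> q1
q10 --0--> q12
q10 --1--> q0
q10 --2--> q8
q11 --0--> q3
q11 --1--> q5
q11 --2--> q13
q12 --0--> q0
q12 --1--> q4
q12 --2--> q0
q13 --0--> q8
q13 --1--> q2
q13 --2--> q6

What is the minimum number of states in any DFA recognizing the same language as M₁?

6

First remove the unreachable states {q1,q9}; 12 states remain.
P0 = {q7,q12} | {q0,q2,q3,q4,q5,q6,q8,q10,q11,q13}.
On input 0, block {q0,q2,q3,q4,q5,q6,q8,q10,q11,q13} splits into {q0,q2,q3,q4,q5,q6,q11,q13} and {q8,q10}.
Refine {q0,q2,q3,q4,q5,q6,q11,q13} on symbol 0: members go to different blocks, giving {q2,q3,q4,q5,q11} and {q0,q6,q13}.
Refine {q2,q3,q4,q5,q11} on symbol 1: members go to different blocks, giving {q2,q3,q4} and {q5,q11}.
Refine {q0,q6,q13} on symbol 1: members go to different blocks, giving {q6,q13} and {q0}.
No further refinement is possible. Final partition (6 blocks): {q7,q12} | {q2,q3,q4} | {q8,q10} | {q6,q13} | {q5,q11} | {q0}.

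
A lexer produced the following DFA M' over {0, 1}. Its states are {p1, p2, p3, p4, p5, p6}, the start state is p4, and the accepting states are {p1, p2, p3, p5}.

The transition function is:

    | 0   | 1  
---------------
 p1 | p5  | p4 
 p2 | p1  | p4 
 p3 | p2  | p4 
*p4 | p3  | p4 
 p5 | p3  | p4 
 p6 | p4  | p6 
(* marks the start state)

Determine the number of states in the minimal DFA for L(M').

2

First remove the unreachable states {p6}; 5 states remain.
P0 = {p1,p2,p3,p5} | {p4}.
No further refinement is possible. Final partition (2 blocks): {p1,p2,p3,p5} | {p4}.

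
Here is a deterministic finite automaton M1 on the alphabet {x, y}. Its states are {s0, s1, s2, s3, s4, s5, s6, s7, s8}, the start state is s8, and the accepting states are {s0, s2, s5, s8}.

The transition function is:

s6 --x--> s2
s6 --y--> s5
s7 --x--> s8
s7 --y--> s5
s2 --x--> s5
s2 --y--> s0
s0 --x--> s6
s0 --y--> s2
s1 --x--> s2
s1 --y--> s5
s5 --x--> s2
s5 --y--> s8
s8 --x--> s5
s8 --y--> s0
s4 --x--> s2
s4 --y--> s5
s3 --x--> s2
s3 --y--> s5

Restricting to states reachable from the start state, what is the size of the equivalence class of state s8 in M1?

First remove the unreachable states {s1,s3,s4,s7}; 5 states remain.
P0 = {s0,s2,s5,s8} | {s6}.
Refine {s0,s2,s5,s8} on symbol x: members go to different blocks, giving {s2,s5,s8} and {s0}.
On input y, block {s2,s5,s8} splits into {s2,s8} and {s5}.
Stable partition: {s2,s8} | {s6} | {s0} | {s5} — 4 equivalence classes.
State s8 belongs to the block {s2,s8}, which has 2 states.

2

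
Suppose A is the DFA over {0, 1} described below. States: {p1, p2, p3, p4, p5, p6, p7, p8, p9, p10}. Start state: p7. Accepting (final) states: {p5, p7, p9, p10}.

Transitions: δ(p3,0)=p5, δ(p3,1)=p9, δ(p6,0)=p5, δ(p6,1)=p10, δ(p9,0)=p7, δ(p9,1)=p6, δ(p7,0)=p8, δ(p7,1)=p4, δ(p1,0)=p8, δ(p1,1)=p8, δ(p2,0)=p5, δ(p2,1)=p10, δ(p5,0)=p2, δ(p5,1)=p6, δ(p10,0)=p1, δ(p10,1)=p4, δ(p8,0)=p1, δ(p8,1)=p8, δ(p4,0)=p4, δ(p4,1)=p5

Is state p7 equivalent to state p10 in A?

First remove the unreachable states {p3,p9}; 8 states remain.
Start with accepting vs non-accepting: {p5,p7,p10} | {p1,p2,p4,p6,p8}.
Split {p1,p2,p4,p6,p8} by δ(·,0) → {p1,p4,p8} and {p2,p6}.
Split {p5,p7,p10} by δ(·,0) → {p7,p10} and {p5}.
On input 1, block {p1,p4,p8} splits into {p1,p8} and {p4}.
No further refinement is possible. Final partition (5 blocks): {p7,p10} | {p1,p8} | {p2,p6} | {p5} | {p4}.
p7 and p10 lie in the same block of the stable partition, so they are equivalent — no string distinguishes them.

Yes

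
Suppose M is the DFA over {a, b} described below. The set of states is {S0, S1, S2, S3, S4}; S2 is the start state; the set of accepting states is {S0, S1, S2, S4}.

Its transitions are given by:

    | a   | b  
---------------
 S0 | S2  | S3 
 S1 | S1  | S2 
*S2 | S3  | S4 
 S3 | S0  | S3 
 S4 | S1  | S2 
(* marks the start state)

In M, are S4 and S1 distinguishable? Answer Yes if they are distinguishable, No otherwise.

No

Start with accepting vs non-accepting: {S0,S1,S2,S4} | {S3}.
Refine {S0,S1,S2,S4} on symbol a: members go to different blocks, giving {S0,S1,S4} and {S2}.
Split {S0,S1,S4} by δ(·,a) → {S1,S4} and {S0}.
No further refinement is possible. Final partition (4 blocks): {S1,S4} | {S3} | {S2} | {S0}.
S4 and S1 lie in the same block of the stable partition, so they are equivalent — no string distinguishes them.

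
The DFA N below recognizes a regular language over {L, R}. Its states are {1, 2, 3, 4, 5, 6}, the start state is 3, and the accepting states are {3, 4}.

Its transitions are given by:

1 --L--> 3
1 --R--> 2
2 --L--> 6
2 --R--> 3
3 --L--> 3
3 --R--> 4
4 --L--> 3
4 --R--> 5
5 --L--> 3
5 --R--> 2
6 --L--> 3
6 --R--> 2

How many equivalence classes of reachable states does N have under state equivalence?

4

States {1} cannot be reached from the start state, so discard them.
Initial partition by acceptance: {3,4} | {2,5,6}.
Refine {3,4} on symbol R: members go to different blocks, giving {3} and {4}.
Split {2,5,6} by δ(·,L) → {5,6} and {2}.
No further refinement is possible. Final partition (4 blocks): {3} | {5,6} | {4} | {2}.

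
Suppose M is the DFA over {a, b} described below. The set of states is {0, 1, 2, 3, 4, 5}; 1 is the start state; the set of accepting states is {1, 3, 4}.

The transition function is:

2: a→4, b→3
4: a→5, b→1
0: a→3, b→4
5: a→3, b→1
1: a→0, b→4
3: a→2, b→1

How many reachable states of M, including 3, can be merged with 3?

3

Every state is reachable, so we keep all 6.
P0 = {1,3,4} | {0,2,5}.
Stable partition: {1,3,4} | {0,2,5} — 2 equivalence classes.
The equivalence class containing 3 is {1,3,4}, of size 3.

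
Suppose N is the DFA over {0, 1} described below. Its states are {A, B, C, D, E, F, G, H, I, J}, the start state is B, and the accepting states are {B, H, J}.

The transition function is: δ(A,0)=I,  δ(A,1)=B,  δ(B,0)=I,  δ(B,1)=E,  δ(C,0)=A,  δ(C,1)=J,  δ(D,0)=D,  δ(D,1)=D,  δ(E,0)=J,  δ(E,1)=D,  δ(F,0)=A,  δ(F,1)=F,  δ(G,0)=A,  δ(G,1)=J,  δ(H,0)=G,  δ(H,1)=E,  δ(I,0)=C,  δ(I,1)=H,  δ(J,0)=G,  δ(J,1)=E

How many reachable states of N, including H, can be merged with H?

States {F} cannot be reached from the start state, so discard them.
P0 = {B,H,J} | {A,C,D,E,G,I}.
On input 0, block {A,C,D,E,G,I} splits into {A,C,D,G,I} and {E}.
Refine {A,C,D,G,I} on symbol 1: members go to different blocks, giving {A,C,G,I} and {D}.
Stable partition: {B,H,J} | {A,C,G,I} | {E} | {D} — 4 equivalence classes.
The equivalence class containing H is {B,H,J}, of size 3.

3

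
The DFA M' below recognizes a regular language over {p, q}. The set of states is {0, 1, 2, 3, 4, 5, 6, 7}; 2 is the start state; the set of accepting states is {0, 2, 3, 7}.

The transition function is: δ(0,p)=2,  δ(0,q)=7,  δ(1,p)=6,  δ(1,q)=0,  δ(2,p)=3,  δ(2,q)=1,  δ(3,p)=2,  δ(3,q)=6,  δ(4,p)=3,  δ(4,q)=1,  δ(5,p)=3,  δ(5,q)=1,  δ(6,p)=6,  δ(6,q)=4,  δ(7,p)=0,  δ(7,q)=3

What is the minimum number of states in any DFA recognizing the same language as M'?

7

First remove the unreachable states {5}; 7 states remain.
Initial partition by acceptance: {0,2,3,7} | {1,4,6}.
On input q, block {0,2,3,7} splits into {0,7} and {2,3}.
Split {0,7} by δ(·,p) → {0} and {7}.
On input p, block {1,4,6} splits into {1,6} and {4}.
Refine {1,6} on symbol q: members go to different blocks, giving {1} and {6}.
Split {2,3} by δ(·,q) → {2} and {3}.
No further refinement is possible. Final partition (7 blocks): {0} | {1} | {2} | {7} | {4} | {6} | {3}.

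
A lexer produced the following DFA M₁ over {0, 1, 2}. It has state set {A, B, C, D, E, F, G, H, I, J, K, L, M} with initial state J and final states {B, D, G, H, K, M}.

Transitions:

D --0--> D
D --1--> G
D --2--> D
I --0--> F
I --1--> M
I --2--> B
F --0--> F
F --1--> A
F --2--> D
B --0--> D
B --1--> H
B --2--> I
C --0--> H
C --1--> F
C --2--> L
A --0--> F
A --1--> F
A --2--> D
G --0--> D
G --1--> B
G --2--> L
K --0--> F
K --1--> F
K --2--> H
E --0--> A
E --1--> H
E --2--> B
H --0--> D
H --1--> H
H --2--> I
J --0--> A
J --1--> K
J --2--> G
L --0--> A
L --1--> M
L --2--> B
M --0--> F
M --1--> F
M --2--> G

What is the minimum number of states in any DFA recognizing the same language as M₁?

Reachable states from the start: {A,B,D,F,G,H,I,J,K,L,M}. Unreachable: {C,E} — drop them.
P0 = {B,D,G,H,K,M} | {A,F,I,J,L}.
Split {B,D,G,H,K,M} by δ(·,0) → {B,D,G,H} and {K,M}.
Refine {B,D,G,H} on symbol 2: members go to different blocks, giving {B,G,H} and {D}.
Split {A,F,I,J,L} by δ(·,1) → {I,J,L} and {A,F}.
The partition is now stable with 5 blocks: {B,G,H} | {I,J,L} | {K,M} | {D} | {A,F}.

5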